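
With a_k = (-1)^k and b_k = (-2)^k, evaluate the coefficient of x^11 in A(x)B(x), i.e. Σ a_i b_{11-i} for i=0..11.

The convolution is the x^11 coefficient of A(x)B(x).
Σ = 1·(-2048) − 1·1024 + 1·(-512) − 1·256 + 1·(-128) − 1·64 + 1·(-32) − 1·16 + 1·(-8) − 1·4 + 1·(-2) − 1·1 = -4095.

-4095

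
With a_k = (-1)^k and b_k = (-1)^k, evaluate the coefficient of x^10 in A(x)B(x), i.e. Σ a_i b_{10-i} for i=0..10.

11

Write out a_i and b_{10-i} for i = 0,…,10 and sum the products.
Σ = 1·1 − 1·(-1) + 1·1 − 1·(-1) + 1·1 − 1·(-1) + 1·1 − 1·(-1) + 1·1 − 1·(-1) + 1·1 = 11.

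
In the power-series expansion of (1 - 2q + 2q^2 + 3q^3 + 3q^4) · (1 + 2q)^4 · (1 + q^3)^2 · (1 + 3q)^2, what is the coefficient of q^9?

(1 - 2q + 2q^2 + 3q^3 + 3q^4) has coefficients 1,-2,2,3,3 for degrees 0…4.
(1 + 2q)^4 has coefficients 1,8,24,32,16,0,0,0,0,0 for degrees 0…9.
Multiplying by (1 + q^3)^2 gives running coefficients 1,8,24,34,32,48,65,40,24,32 for degrees 0…9.
Finally multiplying by (1 + 3q)^2, the product of all factors after the first has coefficients 1,14,81,250,452,546,641,862,849,536 for degrees 0…9.
[q^9] = 1·536 − 2·849 + 2·862 + 3·641 + 3·546 = 4123.

4123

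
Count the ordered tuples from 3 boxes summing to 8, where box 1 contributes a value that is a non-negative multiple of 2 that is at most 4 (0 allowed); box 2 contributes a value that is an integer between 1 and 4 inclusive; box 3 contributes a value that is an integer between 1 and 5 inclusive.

The generating function for the choices is (1 + q² + q⁴)·(q + q² + q³ + q⁴)·(q + q² + q³ + q⁴ + q⁵); the count is [q⁸].
(1 + q² + q⁴) has coefficients 1,0,1,0,1 for degrees 0…4.
(q + q² + q³ + q⁴) has coefficients 0,1,1,1,1,0,0,0,0 for degrees 0…8.
Finally multiplying by (q + q² + q³ + q⁴ + q⁵), the product of all factors after the first has coefficients 0,0,1,2,3,4,4,3,2 for degrees 0…8.
[q⁸] = 1·2 + 1·4 + 1·3 = 9.

9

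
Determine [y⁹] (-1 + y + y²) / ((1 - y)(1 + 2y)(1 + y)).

853

Partial fractions give a closed form: a_n = (1/6)·1^n + (-5/3)·(-2)^n + (1/2)·(-1)^n.
At n = 9: a_9 = 853.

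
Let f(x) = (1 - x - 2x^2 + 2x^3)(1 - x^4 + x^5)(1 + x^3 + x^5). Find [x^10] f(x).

(1 - x - 2x^2 + 2x^3) has coefficients 1,-1,-2,2 for degrees 0…3.
(1 - x^4 + x^5) has coefficients 1,0,0,0,-1,1,0,0,0,0,0 for degrees 0…10.
Finally multiplying by (1 + x^3 + x^5), the product of all factors after the first has coefficients 1,0,0,1,-1,2,0,-1,1,-1,1 for degrees 0…10.
[x^10] = 1·1 − 1·(-1) − 2·1 + 2·(-1) = -2.

-2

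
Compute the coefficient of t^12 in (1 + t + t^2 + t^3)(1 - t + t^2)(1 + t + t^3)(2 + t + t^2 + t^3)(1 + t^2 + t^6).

11

(1 + t + t^2 + t^3) has coefficients 1,1,1,1 for degrees 0…3.
(1 - t + t^2) has coefficients 1,-1,1,0,0,0,0,0,0,0,0,0,0 for degrees 0…12.
Multiplying by (1 + t + t^3) gives running coefficients 1,0,0,2,-1,1,0,0,0,0,0,0,0 for degrees 0…12.
Multiplying by (2 + t + t^2 + t^3) gives running coefficients 2,1,1,5,0,3,2,0,1,0,0,0,0 for degrees 0…12.
Finally multiplying by (1 + t^2 + t^6), the product of all factors after the first has coefficients 2,1,3,6,1,8,4,4,4,5,1,3,2 for degrees 0…12.
[t^12] = 1·2 + 1·3 + 1·1 + 1·5 = 11.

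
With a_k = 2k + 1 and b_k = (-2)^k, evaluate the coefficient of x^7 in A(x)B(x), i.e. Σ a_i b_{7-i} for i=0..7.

Write out a_i and b_{7-i} for i = 0,…,7 and sum the products.
Σ = 1·(-128) + 3·64 + 5·(-32) + 7·16 + 9·(-8) + 11·4 + 13·(-2) + 15·1 = -23.

-23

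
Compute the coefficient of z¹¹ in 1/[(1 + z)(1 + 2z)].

-4095

Partial fractions give a closed form: a_n = (-1)·(-1)^n + (2)·(-2)^n.
At n = 11: a_11 = -4095.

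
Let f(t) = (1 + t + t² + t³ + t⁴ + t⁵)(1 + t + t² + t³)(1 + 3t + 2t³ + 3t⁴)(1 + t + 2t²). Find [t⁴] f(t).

56

(1 + t + t² + t³ + t⁴ + t⁵) has coefficients 1,1,1,1,1 for degrees 0…4.
(1 + t + t² + t³) has coefficients 1,1,1,1,0 for degrees 0…4.
Multiplying by (1 + 3t + 2t³ + 3t⁴) gives running coefficients 1,4,4,6,8 for degrees 0…4.
Finally multiplying by (1 + t + 2t²), the product of all factors after the first has coefficients 1,5,10,18,22 for degrees 0…4.
[t⁴] = 1·22 + 1·18 + 1·10 + 1·5 + 1·1 = 56.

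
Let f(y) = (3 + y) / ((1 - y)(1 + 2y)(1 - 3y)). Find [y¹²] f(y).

Partial fractions give a closed form: a_n = (-2/3)·1^n + (2/3)·(-2)^n + (3)·3^n.
At n = 12: a_12 = 1597053.

1597053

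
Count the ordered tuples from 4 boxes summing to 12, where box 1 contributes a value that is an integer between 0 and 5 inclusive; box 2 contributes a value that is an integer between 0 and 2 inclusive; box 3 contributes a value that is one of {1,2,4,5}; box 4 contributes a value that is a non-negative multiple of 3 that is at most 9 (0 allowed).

The generating function for the choices is (1 + y + y² + y³ + y⁴ + y⁵)·(1 + y + y²)·(y + y² + y⁴ + y⁵)·(1 + y³ + y⁶ + y⁹); the count is [y¹²].
(1 + y + y² + y³ + y⁴ + y⁵) has coefficients 1,1,1,1,1,1 for degrees 0…5.
(1 + y + y²) has coefficients 1,1,1,0,0,0,0,0,0,0,0,0,0 for degrees 0…12.
Multiplying by (y + y² + y⁴ + y⁵) gives running coefficients 0,1,2,2,2,2,2,1,0,0,0,0,0 for degrees 0…12.
Finally multiplying by (1 + y³ + y⁶ + y⁹), the product of all factors after the first has coefficients 0,1,2,2,3,4,4,4,4,4,4,4,4 for degrees 0…12.
[y¹²] = 1·4 + 1·4 + 1·4 + 1·4 + 1·4 + 1·4 = 24.

24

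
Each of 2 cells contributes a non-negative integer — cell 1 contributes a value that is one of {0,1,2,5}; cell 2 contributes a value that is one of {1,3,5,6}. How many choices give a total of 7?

2

The generating function for the choices is (1 + t + t^2 + t^5)·(t + t^3 + t^5 + t^6); the count is [t^7].
(1 + t + t^2 + t^5) has coefficients 1,1,1,0,0,1 for degrees 0…5.
(t + t^3 + t^5 + t^6) has coefficients 0,1,0,1,0,1,1,0 for degrees 0…7.
[t^7] = 1·0 + 1·1 + 1·1 + 1·0 = 2.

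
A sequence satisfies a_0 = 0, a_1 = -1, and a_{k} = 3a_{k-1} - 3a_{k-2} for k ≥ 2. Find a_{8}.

81

The ordinary generating function has denominator 1 - 3y + 3y^2.
Iterating the recurrence: a_0,…,a_{8} = 0, -1, -3, -6, -9, -9, 0, 27, 81.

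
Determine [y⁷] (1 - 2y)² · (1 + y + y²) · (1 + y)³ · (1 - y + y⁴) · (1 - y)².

(1 - 2y)² has coefficients 1,-4,4 for degrees 0…2.
(1 + y + y²) has coefficients 1,1,1,0,0,0,0,0 for degrees 0…7.
Multiplying by (1 + y)³ gives running coefficients 1,4,7,7,4,1,0,0 for degrees 0…7.
Multiplying by (1 - y + y⁴) gives running coefficients 1,3,3,0,-2,1,6,7 for degrees 0…7.
Finally multiplying by (1 - y)², the product of all factors after the first has coefficients 1,1,-2,-3,1,5,2,-4 for degrees 0…7.
[y⁷] = 1·(-4) − 4·2 + 4·5 = 8.

8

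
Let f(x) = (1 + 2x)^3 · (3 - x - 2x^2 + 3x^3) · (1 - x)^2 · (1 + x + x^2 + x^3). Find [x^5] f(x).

20

(1 + 2x)^3 has coefficients 1,6,12,8 for degrees 0…3.
(3 - x - 2x^2 + 3x^3) has coefficients 3,-1,-2,3,0,0 for degrees 0…5.
Multiplying by (1 - x)^2 gives running coefficients 3,-7,3,6,-8,3 for degrees 0…5.
Finally multiplying by (1 + x + x^2 + x^3), the product of all factors after the first has coefficients 3,-4,-1,5,-6,4 for degrees 0…5.
[x^5] = 1·4 + 6·(-6) + 12·5 + 8·(-1) = 20.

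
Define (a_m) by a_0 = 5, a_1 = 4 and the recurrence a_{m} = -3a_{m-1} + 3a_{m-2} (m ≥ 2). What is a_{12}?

-83835

The ordinary generating function has denominator 1 + 3z - 3z^2.
Iterating the recurrence: a_0,…,a_{12} = 5, 4, 3, 3, 0, 9, -27, 108, -405, 1539, -5832, 22113, -83835.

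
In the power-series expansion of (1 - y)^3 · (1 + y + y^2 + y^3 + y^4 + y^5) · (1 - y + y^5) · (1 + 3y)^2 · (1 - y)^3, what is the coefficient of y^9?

(1 - y)^3 has coefficients 1,-3,3,-1 for degrees 0…3.
(1 + y + y^2 + y^3 + y^4 + y^5) has coefficients 1,1,1,1,1,1,0,0,0,0 for degrees 0…9.
Multiplying by (1 - y + y^5) gives running coefficients 1,0,0,0,0,1,0,1,1,1 for degrees 0…9.
Multiplying by (1 + 3y)^2 gives running coefficients 1,6,9,0,0,1,6,10,7,16 for degrees 0…9.
Finally multiplying by (1 - y)^3, the product of all factors after the first has coefficients 1,3,-6,-10,21,-8,3,-5,-6,19 for degrees 0…9.
[y^9] = 1·19 − 3·(-6) + 3·(-5) − 1·3 = 19.

19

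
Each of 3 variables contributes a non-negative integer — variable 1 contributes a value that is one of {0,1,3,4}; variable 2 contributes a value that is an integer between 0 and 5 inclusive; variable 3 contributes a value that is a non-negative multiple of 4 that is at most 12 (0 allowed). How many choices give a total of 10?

The generating function for the choices is (1 + x + x^3 + x^4)·(1 + x + x^2 + x^3 + x^4 + x^5)·(1 + x^4 + x^8 + x^12); the count is [x^10].
(1 + x + x^3 + x^4) has coefficients 1,1,0,1,1 for degrees 0…4.
(1 + x + x^2 + x^3 + x^4 + x^5) has coefficients 1,1,1,1,1,1,0,0,0,0,0 for degrees 0…10.
Finally multiplying by (1 + x^4 + x^8 + x^12), the product of all factors after the first has coefficients 1,1,1,1,2,2,1,1,2,2,1 for degrees 0…10.
[x^10] = 1·1 + 1·2 + 1·1 + 1·1 = 5.

5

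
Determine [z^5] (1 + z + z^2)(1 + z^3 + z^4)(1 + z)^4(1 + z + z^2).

(1 + z + z^2) has coefficients 1,1,1 for degrees 0…2.
(1 + z^3 + z^4) has coefficients 1,0,0,1,1,0 for degrees 0…5.
Multiplying by (1 + z)^4 gives running coefficients 1,4,6,5,6,10 for degrees 0…5.
Finally multiplying by (1 + z + z^2), the product of all factors after the first has coefficients 1,5,11,15,17,21 for degrees 0…5.
[z^5] = 1·21 + 1·17 + 1·15 = 53.

53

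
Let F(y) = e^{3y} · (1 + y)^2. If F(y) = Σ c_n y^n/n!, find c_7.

22599

The EGF product rule gives c_7 = Σ_{k_1+k_2=7} C(7; k_1,k_2) · ∏ g_i(k_i), where e^{3y} gives (3)^k; (1+y)^2 gives the falling factorial (2)_k.
g_1(k) for k = 0…7: 1, 3, 9, 27, 81, 243, 729, 2187.
g_2(k) for k = 0…7: 1, 2, 2, 0, 0, 0, 0, 0.
c_7 = Σ_k C(7,k)·g_1(k)·g_2(7−k) = 21·243·2 + 7·729·2 + 1·2187·1 = 10206 + 10206 + 2187 = 22599.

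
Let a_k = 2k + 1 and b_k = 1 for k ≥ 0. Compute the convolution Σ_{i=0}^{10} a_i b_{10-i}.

121

The convolution is the x^10 coefficient of A(x)B(x).
Σ = 1·1 + 3·1 + 5·1 + 7·1 + 9·1 + 11·1 + 13·1 + 15·1 + 17·1 + 19·1 + 21·1 = 121.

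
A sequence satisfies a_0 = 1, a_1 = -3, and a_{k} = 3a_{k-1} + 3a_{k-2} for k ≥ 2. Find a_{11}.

-1121202

The ordinary generating function has denominator 1 - 3y - 3y^2.
Iterating the recurrence: a_0,…,a_{11} = 1, -3, -6, -27, -99, -378, -1431, -5427, -20574, -78003, -295731, -1121202.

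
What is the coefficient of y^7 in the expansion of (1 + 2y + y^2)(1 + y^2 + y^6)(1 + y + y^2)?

(1 + 2y + y^2) has coefficients 1,2,1 for degrees 0…2.
(1 + y^2 + y^6) has coefficients 1,0,1,0,0,0,1,0 for degrees 0…7.
Finally multiplying by (1 + y + y^2), the product of all factors after the first has coefficients 1,1,2,1,1,0,1,1 for degrees 0…7.
[y^7] = 1·1 + 2·1 + 1·0 = 3.

3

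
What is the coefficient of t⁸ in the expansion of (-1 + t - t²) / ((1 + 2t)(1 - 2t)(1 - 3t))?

-9083

The denominator gives the recurrence a_n = 3a_(n−1) + 4a_(n−2) − 12a_(n−3) for n ≥ 3; the numerator fixes a_0 = -1, a_1 = -2, a_2 = -11.
Iterating: -1, -2, -11, -29, -107, -305, -995, -2921, -9083, so a_8 = -9083.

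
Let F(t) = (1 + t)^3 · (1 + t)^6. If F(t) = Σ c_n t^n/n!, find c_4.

3024

The EGF product rule gives c_4 = Σ_{k_1+k_2=4} C(4; k_1,k_2) · ∏ g_i(k_i), where (1+t)^3 gives the falling factorial (3)_k; (1+t)^6 gives the falling factorial (6)_k.
g_1(k) for k = 0…4: 1, 3, 6, 6, 0.
g_2(k) for k = 0…4: 1, 6, 30, 120, 360.
c_4 = Σ_k C(4,k)·g_1(k)·g_2(4−k) = 1·1·360 + 4·3·120 + 6·6·30 + 4·6·6 = 360 + 1440 + 1080 + 144 = 3024.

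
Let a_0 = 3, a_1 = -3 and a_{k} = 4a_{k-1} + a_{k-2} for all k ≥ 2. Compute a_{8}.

-53133

The ordinary generating function has denominator 1 - 4x - x^2.
Iterating the recurrence: a_0,…,a_{8} = 3, -3, -9, -39, -165, -699, -2961, -12543, -53133.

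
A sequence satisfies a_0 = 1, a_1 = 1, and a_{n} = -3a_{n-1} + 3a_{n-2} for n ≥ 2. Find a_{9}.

The ordinary generating function has denominator 1 + 3x - 3x^2.
Iterating the recurrence: a_0,…,a_{9} = 1, 1, 0, 3, -9, 36, -135, 513, -1944, 7371.

7371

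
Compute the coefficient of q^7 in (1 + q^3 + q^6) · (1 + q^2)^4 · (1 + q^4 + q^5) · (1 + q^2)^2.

(1 + q^3 + q^6) has coefficients 1,0,0,1,0,0,1 for degrees 0…6.
(1 + q^2)^4 has coefficients 1,0,4,0,6,0,4,0 for degrees 0…7.
Multiplying by (1 + q^4 + q^5) gives running coefficients 1,0,4,0,7,1,8,4 for degrees 0…7.
Finally multiplying by (1 + q^2)^2, the product of all factors after the first has coefficients 1,0,6,0,16,1,26,6 for degrees 0…7.
[q^7] = 1·6 + 1·16 + 1·0 = 22.

22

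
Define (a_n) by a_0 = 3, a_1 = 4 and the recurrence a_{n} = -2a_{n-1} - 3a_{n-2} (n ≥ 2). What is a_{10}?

The ordinary generating function has denominator 1 + 2t + 3t^2.
Iterating the recurrence: a_0,…,a_{10} = 3, 4, -17, 22, 7, -80, 139, -38, -341, 796, -569.

-569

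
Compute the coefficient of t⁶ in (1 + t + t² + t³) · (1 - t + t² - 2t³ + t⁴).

-1

(1 + t + t² + t³) has coefficients 1,1,1,1 for degrees 0…3.
(1 - t + t² - 2t³ + t⁴) has coefficients 1,-1,1,-2,1,0,0 for degrees 0…6.
[t⁶] = 1·0 + 1·0 + 1·1 + 1·(-2) = -1.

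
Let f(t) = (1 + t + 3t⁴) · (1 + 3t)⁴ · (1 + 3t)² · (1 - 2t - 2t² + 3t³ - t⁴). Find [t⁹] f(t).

-2565

(1 + t + 3t⁴) has coefficients 1,1,0,0,3 for degrees 0…4.
(1 + 3t)⁴ has coefficients 1,12,54,108,81,0,0,0,0,0 for degrees 0…9.
Multiplying by (1 + 3t)² gives running coefficients 1,18,135,540,1215,1458,729,0,0,0 for degrees 0…9.
Finally multiplying by (1 - 2t - 2t² + 3t³ - t⁴), the product of all factors after the first has coefficients 1,16,97,237,-82,-1665,-3132,-1269,1701,729 for degrees 0…9.
[t⁹] = 1·729 + 1·1701 + 3·(-1665) = -2565.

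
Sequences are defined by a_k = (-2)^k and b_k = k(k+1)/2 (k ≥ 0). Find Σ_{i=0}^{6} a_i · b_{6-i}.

This is [x^6] in the product of the two ordinary generating functions.
Σ = 1·21 − 2·15 + 4·10 − 8·6 + 16·3 − 32·1 + 64·0 = -1.

-1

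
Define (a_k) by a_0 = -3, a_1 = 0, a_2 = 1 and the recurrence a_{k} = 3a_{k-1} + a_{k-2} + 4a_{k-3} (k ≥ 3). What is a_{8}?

-4003

The ordinary generating function has denominator 1 - 3x - x^2 - 4x^3.
Iterating the recurrence: a_0,…,a_{8} = -3, 0, 1, -9, -26, -83, -311, -1120, -4003.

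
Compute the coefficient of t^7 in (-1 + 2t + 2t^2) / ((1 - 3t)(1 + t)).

-182

The denominator gives the recurrence a_n = 2a_(n−1) + 3a_(n−2) for n ≥ 3; the numerator fixes a_0 = -1, a_1 = 0, a_2 = -1.
Iterating: -1, 0, -1, -2, -7, -20, -61, -182, so a_7 = -182.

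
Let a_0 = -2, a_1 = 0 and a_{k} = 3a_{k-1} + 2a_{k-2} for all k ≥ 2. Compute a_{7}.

The ordinary generating function has denominator 1 - 3t - 2t^2.
Iterating the recurrence: a_0,…,a_{7} = -2, 0, -4, -12, -44, -156, -556, -1980.

-1980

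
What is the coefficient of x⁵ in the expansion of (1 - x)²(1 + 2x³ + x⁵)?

3

(1 - x)² has coefficients 1,-2,1 for degrees 0…2.
(1 + 2x³ + x⁵) has coefficients 1,0,0,2,0,1 for degrees 0…5.
[x⁵] = 1·1 − 2·0 + 1·2 = 3.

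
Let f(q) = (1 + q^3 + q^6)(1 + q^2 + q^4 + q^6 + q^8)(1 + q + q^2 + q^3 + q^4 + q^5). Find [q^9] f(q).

8

(1 + q^3 + q^6) has coefficients 1,0,0,1,0,0,1 for degrees 0…6.
(1 + q^2 + q^4 + q^6 + q^8) has coefficients 1,0,1,0,1,0,1,0,1,0 for degrees 0…9.
Finally multiplying by (1 + q + q^2 + q^3 + q^4 + q^5), the product of all factors after the first has coefficients 1,1,2,2,3,3,3,3,3,3 for degrees 0…9.
[q^9] = 1·3 + 1·3 + 1·2 = 8.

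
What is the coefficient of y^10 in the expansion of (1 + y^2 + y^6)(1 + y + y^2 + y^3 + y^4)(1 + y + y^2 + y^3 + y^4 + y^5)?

(1 + y^2 + y^6) has coefficients 1,0,1,0,0,0,1 for degrees 0…6.
(1 + y + y^2 + y^3 + y^4) has coefficients 1,1,1,1,1,0,0,0,0,0,0 for degrees 0…10.
Finally multiplying by (1 + y + y^2 + y^3 + y^4 + y^5), the product of all factors after the first has coefficients 1,2,3,4,5,5,4,3,2,1,0 for degrees 0…10.
[y^10] = 1·0 + 1·2 + 1·5 = 7.

7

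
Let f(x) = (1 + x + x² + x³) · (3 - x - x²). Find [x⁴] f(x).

-2

(1 + x + x² + x³) has coefficients 1,1,1,1 for degrees 0…3.
(3 - x - x²) has coefficients 3,-1,-1,0,0 for degrees 0…4.
[x⁴] = 1·0 + 1·0 + 1·(-1) + 1·(-1) = -2.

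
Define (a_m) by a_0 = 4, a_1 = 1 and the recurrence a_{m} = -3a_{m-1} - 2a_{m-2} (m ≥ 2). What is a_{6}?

-311

The ordinary generating function has denominator 1 + 3z + 2z^2.
Iterating the recurrence: a_0,…,a_{6} = 4, 1, -11, 31, -71, 151, -311.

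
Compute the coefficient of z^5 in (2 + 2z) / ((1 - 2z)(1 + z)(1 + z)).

42

The denominator gives the recurrence a_n = 3a_(n−2) + 2a_(n−3) for n ≥ 3; the numerator fixes a_0 = 2, a_1 = 2, a_2 = 6.
Iterating: 2, 2, 6, 10, 22, 42, so a_5 = 42.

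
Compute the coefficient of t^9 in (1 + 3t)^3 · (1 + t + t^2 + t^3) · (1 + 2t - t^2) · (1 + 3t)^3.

(1 + 3t)^3 has coefficients 1,9,27,27 for degrees 0…3.
(1 + t + t^2 + t^3) has coefficients 1,1,1,1,0,0,0,0,0,0 for degrees 0…9.
Multiplying by (1 + 2t - t^2) gives running coefficients 1,3,2,2,1,-1,0,0,0,0 for degrees 0…9.
Finally multiplying by (1 + 3t)^3, the product of all factors after the first has coefficients 1,12,56,128,154,116,72,0,-27,0 for degrees 0…9.
[t^9] = 1·0 + 9·(-27) + 27·0 + 27·72 = 1701.

1701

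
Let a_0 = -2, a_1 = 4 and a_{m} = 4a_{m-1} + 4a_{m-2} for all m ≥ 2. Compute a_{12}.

The ordinary generating function has denominator 1 - 4x - 4x^2.
Iterating the recurrence: a_0,…,a_{12} = -2, 4, 8, 48, 224, 1088, 5248, 25344, 122368, 590848, 2852864, 13774848, 66510848.

66510848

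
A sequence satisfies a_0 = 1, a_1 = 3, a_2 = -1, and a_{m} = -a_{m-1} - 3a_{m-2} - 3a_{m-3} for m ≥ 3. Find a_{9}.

283

The ordinary generating function has denominator 1 + x + 3x^2 + 3x^3.
Iterating the recurrence: a_0,…,a_{9} = 1, 3, -1, -11, 5, 31, -13, -95, 41, 283.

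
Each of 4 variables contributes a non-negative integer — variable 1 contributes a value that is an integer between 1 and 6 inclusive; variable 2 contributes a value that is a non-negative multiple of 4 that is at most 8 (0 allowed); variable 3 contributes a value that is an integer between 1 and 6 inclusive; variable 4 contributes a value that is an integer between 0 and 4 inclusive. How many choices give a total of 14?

44

The generating function for the choices is (q + q^2 + q^3 + q^4 + q^5 + q^6)·(1 + q^4 + q^8)·(q + q^2 + q^3 + q^4 + q^5 + q^6)·(1 + q + q^2 + q^3 + q^4); the count is [q^14].
(q + q^2 + q^3 + q^4 + q^5 + q^6) has coefficients 0,1,1,1,1,1,1 for degrees 0…6.
(1 + q^4 + q^8) has coefficients 1,0,0,0,1,0,0,0,1,0,0,0,0,0,0 for degrees 0…14.
Multiplying by (q + q^2 + q^3 + q^4 + q^5 + q^6) gives running coefficients 0,1,1,1,1,2,2,1,1,2,2,1,1,1,1 for degrees 0…14.
Finally multiplying by (1 + q + q^2 + q^3 + q^4), the product of all factors after the first has coefficients 0,1,2,3,4,6,7,7,7,8,8,7,7,7,6 for degrees 0…14.
[q^14] = 1·7 + 1·7 + 1·7 + 1·8 + 1·8 + 1·7 = 44.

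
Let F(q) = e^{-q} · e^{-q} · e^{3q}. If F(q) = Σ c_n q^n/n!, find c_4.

1

The EGF product rule gives c_4 = Σ_{k_1+k_2+k_3=4} C(4; k_1,k_2,k_3) · ∏ g_i(k_i), where e^{-q} gives (-1)^k; e^{-q} gives (-1)^k; e^{3q} gives (3)^k.
g_1(k) for k = 0…4: 1, -1, 1, -1, 1.
g_2(k) for k = 0…4: 1, -1, 1, -1, 1.
g_3(k) for k = 0…4: 1, 3, 9, 27, 81.
First combine the last two factors: h(k) = Σ_j C(k,j)·g_2(j)·g_3(k−j) for k = 0…4: 1, 2, 4, 8, 16.
c_4 = Σ_k C(4,k)·g_1(k)·h(4−k) = 1·1·16 + 4·(-1)·8 + 6·1·4 + 4·(-1)·2 + 1·1·1 = 16 − 32 + 24 − 8 + 1 = 1.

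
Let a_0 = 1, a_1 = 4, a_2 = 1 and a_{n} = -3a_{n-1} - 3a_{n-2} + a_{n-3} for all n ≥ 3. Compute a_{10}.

-2579

The ordinary generating function has denominator 1 + 3x + 3x^2 - x^3.
Iterating the recurrence: a_0,…,a_{10} = 1, 4, 1, -14, 43, -86, 115, -44, -299, 1144, -2579.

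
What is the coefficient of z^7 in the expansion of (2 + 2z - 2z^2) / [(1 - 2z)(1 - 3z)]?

The denominator gives the recurrence a_n = 5a_(n−1) − 6a_(n−2) for n ≥ 3; the numerator fixes a_0 = 2, a_1 = 12, a_2 = 46.
Iterating: 2, 12, 46, 158, 514, 1622, 5026, 15398, so a_7 = 15398.

15398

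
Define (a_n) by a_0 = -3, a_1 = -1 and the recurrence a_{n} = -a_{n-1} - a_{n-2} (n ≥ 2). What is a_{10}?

The ordinary generating function has denominator 1 + z + z^2.
Iterating the recurrence: a_0,…,a_{10} = -3, -1, 4, -3, -1, 4, -3, -1, 4, -3, -1.

-1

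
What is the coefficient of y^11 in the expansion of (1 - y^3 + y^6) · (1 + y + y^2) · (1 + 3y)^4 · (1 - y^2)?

96

(1 - y^3 + y^6) has coefficients 1,0,0,-1,0,0,1 for degrees 0…6.
(1 + y + y^2) has coefficients 1,1,1,0,0,0,0,0,0,0,0,0 for degrees 0…11.
Multiplying by (1 + 3y)^4 gives running coefficients 1,13,67,174,243,189,81,0,0,0,0,0 for degrees 0…11.
Finally multiplying by (1 - y^2), the product of all factors after the first has coefficients 1,13,66,161,176,15,-162,-189,-81,0,0,0 for degrees 0…11.
[y^11] = 1·0 − 1·(-81) + 1·15 = 96.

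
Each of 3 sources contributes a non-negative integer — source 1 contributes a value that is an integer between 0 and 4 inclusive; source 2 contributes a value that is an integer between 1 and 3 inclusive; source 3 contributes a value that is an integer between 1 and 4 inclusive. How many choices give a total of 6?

The generating function for the choices is (1 + y + y² + y³ + y⁴)·(y + y² + y³)·(y + y² + y³ + y⁴); the count is [y⁶].
(1 + y + y² + y³ + y⁴) has coefficients 1,1,1,1,1 for degrees 0…4.
(y + y² + y³) has coefficients 0,1,1,1,0,0,0 for degrees 0…6.
Finally multiplying by (y + y² + y³ + y⁴), the product of all factors after the first has coefficients 0,0,1,2,3,3,2 for degrees 0…6.
[y⁶] = 1·2 + 1·3 + 1·3 + 1·2 + 1·1 = 11.

11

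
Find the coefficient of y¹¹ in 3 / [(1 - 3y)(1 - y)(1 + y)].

Partial fractions give a closed form: a_n = (27/8)·3^n + (-3/4)·1^n + (3/8)·(-1)^n.
At n = 11: a_11 = 597870.

597870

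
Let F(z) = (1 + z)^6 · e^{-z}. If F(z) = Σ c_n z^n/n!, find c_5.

The EGF product rule gives c_5 = Σ_{k_1+k_2=5} C(5; k_1,k_2) · ∏ g_i(k_i), where (1+z)^6 gives the falling factorial (6)_k; e^{-z} gives (-1)^k.
g_1(k) for k = 0…5: 1, 6, 30, 120, 360, 720.
g_2(k) for k = 0…5: 1, -1, 1, -1, 1, -1.
c_5 = Σ_k C(5,k)·g_1(k)·g_2(5−k) = 1·1·(-1) + 5·6·1 + 10·30·(-1) + 10·120·1 + 5·360·(-1) + 1·720·1 = −1 + 30 − 300 + 1200 − 1800 + 720 = -151.

-151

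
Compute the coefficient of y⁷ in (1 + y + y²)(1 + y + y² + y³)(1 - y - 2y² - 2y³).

(1 + y + y²) has coefficients 1,1,1 for degrees 0…2.
(1 + y + y² + y³) has coefficients 1,1,1,1,0,0,0,0 for degrees 0…7.
Finally multiplying by (1 - y - 2y² - 2y³), the product of all factors after the first has coefficients 1,0,-2,-4,-5,-4,-2,0 for degrees 0…7.
[y⁷] = 1·0 + 1·(-2) + 1·(-4) = -6.

-6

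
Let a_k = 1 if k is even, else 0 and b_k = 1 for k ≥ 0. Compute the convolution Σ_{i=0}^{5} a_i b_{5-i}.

3

Write out a_i and b_{5-i} for i = 0,…,5 and sum the products.
Σ = 1·1 + 0·1 + 1·1 + 0·1 + 1·1 + 0·1 = 3.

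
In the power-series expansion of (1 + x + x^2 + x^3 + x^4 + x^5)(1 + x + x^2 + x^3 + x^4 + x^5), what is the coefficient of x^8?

3

(1 + x + x^2 + x^3 + x^4 + x^5) has coefficients 1,1,1,1,1,1 for degrees 0…5.
(1 + x + x^2 + x^3 + x^4 + x^5) has coefficients 1,1,1,1,1,1,0,0,0 for degrees 0…8.
[x^8] = 1·0 + 1·0 + 1·0 + 1·1 + 1·1 + 1·1 = 3.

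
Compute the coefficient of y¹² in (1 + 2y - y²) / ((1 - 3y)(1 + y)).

The denominator gives the recurrence a_n = 2a_(n−1) + 3a_(n−2) for n ≥ 3; the numerator fixes a_0 = 1, a_1 = 4, a_2 = 10.
Iterating: 1, 4, 10, 32, 94, 284, 850, 2552, 7654, 22964, 68890, 206672, 620014, so a_12 = 620014.

620014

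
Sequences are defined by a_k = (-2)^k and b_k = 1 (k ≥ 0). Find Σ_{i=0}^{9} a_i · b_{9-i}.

-341

This is [x^9] in the product of the two ordinary generating functions.
Σ = 1·1 − 2·1 + 4·1 − 8·1 + 16·1 − 32·1 + 64·1 − 128·1 + 256·1 − 512·1 = -341.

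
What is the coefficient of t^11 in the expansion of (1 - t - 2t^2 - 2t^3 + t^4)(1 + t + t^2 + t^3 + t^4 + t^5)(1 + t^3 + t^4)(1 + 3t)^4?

(1 - t - 2t^2 - 2t^3 + t^4) has coefficients 1,-1,-2,-2,1 for degrees 0…4.
(1 + t + t^2 + t^3 + t^4 + t^5) has coefficients 1,1,1,1,1,1,0,0,0,0,0,0 for degrees 0…11.
Multiplying by (1 + t^3 + t^4) gives running coefficients 1,1,1,2,3,3,2,2,2,1,0,0 for degrees 0…11.
Finally multiplying by (1 + 3t)^4, the product of all factors after the first has coefficients 1,13,67,176,270,336,497,674,701,592,498,432 for degrees 0…11.
[t^11] = 1·432 − 1·498 − 2·592 − 2·701 + 1·674 = -1978.

-1978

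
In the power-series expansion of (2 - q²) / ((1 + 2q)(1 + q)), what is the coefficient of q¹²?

14335

The denominator gives the recurrence a_n = −3a_(n−1) − 2a_(n−2) for n ≥ 3; the numerator fixes a_0 = 2, a_1 = -6, a_2 = 13.
Iterating: 2, -6, 13, -27, 55, -111, 223, -447, 895, -1791, 3583, -7167, 14335, so a_12 = 14335.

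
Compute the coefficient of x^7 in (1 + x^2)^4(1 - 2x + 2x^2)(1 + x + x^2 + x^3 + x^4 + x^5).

(1 + x^2)^4 has coefficients 1,0,4,0,6,0,4,0 for degrees 0…7.
(1 - 2x + 2x^2) has coefficients 1,-2,2,0,0,0,0,0 for degrees 0…7.
Finally multiplying by (1 + x + x^2 + x^3 + x^4 + x^5), the product of all factors after the first has coefficients 1,-1,1,1,1,1,0,2 for degrees 0…7.
[x^7] = 1·2 + 4·1 + 6·1 + 4·(-1) = 8.

8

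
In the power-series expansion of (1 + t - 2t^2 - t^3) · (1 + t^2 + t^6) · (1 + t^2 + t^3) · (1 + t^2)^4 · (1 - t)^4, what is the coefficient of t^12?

(1 + t - 2t^2 - t^3) has coefficients 1,1,-2,-1 for degrees 0…3.
(1 + t^2 + t^6) has coefficients 1,0,1,0,0,0,1,0,0,0,0,0,0 for degrees 0…12.
Multiplying by (1 + t^2 + t^3) gives running coefficients 1,0,2,1,1,1,1,0,1,1,0,0,0 for degrees 0…12.
Multiplying by (1 + t^2)^4 gives running coefficients 1,0,6,1,15,5,21,10,20,11,16,9,11 for degrees 0…12.
Finally multiplying by (1 - t)^4, the product of all factors after the first has coefficients 1,-4,12,-27,48,-73,93,-103,101,-88,73,-59,47 for degrees 0…12.
[t^12] = 1·47 + 1·(-59) − 2·73 − 1·(-88) = -70.

-70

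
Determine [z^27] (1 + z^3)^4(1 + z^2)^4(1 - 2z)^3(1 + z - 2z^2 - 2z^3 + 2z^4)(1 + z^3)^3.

1487

(1 + z^3)^4 has coefficients 1,0,0,4,0,0,6,0,0,4,0,0,1 for degrees 0…12.
(1 + z^2)^4 has coefficients 1,0,4,0,6,0,4,0,1,0,0,0,0,0,0,0,0,0,0,0,0,0,0,0,0,0,0,0 for degrees 0…27.
Multiplying by (1 - 2z)^3 gives running coefficients 1,-6,16,-32,54,-68,76,-72,49,-38,12,-8,0,0,0,0,0,0,0,0,0,0,0,0,0,0,0,0 for degrees 0…27.
Multiplying by (1 + z - 2z^2 - 2z^3 + 2z^4) gives running coefficients 1,-5,8,-6,4,6,-4,-32,69,-133,172,-162,142,-84,40,-16,0,0,0,0,0,0,0,0,0,0,0,0 for degrees 0…27.
Finally multiplying by (1 + z^3)^3, the product of all factors after the first has coefficients 1,-5,8,-3,-11,30,-19,-35,111,-162,83,71,-275,340,-233,7,232,-297,245,-80,-42,94,-84,40,-16,0,0,0 for degrees 0…27.
[z^27] = 1·0 + 4·(-16) + 6·94 + 4·245 + 1·7 = 1487.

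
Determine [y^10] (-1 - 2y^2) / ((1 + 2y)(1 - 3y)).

-43917

The denominator gives the recurrence a_n = a_(n−1) + 6a_(n−2) for n ≥ 3; the numerator fixes a_0 = -1, a_1 = -1, a_2 = -9.
Iterating: -1, -1, -9, -15, -69, -159, -573, -1527, -4965, -14127, -43917, so a_10 = -43917.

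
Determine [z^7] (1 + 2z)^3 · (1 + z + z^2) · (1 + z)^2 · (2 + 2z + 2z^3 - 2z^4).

128

(1 + 2z)^3 has coefficients 1,6,12,8 for degrees 0…3.
(1 + z + z^2) has coefficients 1,1,1,0,0,0,0,0 for degrees 0…7.
Multiplying by (1 + z)^2 gives running coefficients 1,3,4,3,1,0,0,0 for degrees 0…7.
Finally multiplying by (2 + 2z + 2z^3 - 2z^4), the product of all factors after the first has coefficients 2,8,14,16,12,4,-2,-4 for degrees 0…7.
[z^7] = 1·(-4) + 6·(-2) + 12·4 + 8·12 = 128.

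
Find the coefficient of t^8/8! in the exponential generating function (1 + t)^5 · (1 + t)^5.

1814400

The EGF product rule gives c_8 = Σ_{k_1+k_2=8} C(8; k_1,k_2) · ∏ g_i(k_i), where (1+t)^5 gives the falling factorial (5)_k; (1+t)^5 gives the falling factorial (5)_k.
g_1(k) for k = 0…8: 1, 5, 20, 60, 120, 120, 0, 0, 0.
g_2(k) for k = 0…8: 1, 5, 20, 60, 120, 120, 0, 0, 0.
c_8 = Σ_k C(8,k)·g_1(k)·g_2(8−k) = 56·60·120 + 70·120·120 + 56·120·60 = 403200 + 1008000 + 403200 = 1814400.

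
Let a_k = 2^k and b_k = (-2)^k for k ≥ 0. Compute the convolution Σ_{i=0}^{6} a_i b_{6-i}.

Write out a_i and b_{6-i} for i = 0,…,6 and sum the products.
Σ = 1·64 + 2·(-32) + 4·16 + 8·(-8) + 16·4 + 32·(-2) + 64·1 = 64.

64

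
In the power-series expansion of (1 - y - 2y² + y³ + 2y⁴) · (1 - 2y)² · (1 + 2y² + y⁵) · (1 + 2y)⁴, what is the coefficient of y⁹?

-322

(1 - y - 2y² + y³ + 2y⁴) has coefficients 1,-1,-2,1,2 for degrees 0…4.
(1 - 2y)² has coefficients 1,-4,4,0,0,0,0,0,0,0 for degrees 0…9.
Multiplying by (1 + 2y² + y⁵) gives running coefficients 1,-4,6,-8,8,1,-4,4,0,0 for degrees 0…9.
Finally multiplying by (1 + 2y)⁴, the product of all factors after the first has coefficients 1,4,-2,-24,-24,1,36,124,96,-16 for degrees 0…9.
[y⁹] = 1·(-16) − 1·96 − 2·124 + 1·36 + 2·1 = -322.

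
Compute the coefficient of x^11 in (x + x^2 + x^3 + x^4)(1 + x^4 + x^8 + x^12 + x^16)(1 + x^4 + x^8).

(x + x^2 + x^3 + x^4) has coefficients 0,1,1,1,1 for degrees 0…4.
(1 + x^4 + x^8 + x^12 + x^16) has coefficients 1,0,0,0,1,0,0,0,1,0,0,0 for degrees 0…11.
Finally multiplying by (1 + x^4 + x^8), the product of all factors after the first has coefficients 1,0,0,0,2,0,0,0,3,0,0,0 for degrees 0…11.
[x^11] = 1·0 + 1·0 + 1·3 + 1·0 = 3.

3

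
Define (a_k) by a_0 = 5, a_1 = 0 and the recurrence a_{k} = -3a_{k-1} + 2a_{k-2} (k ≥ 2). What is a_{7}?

The ordinary generating function has denominator 1 + 3t - 2t^2.
Iterating the recurrence: a_0,…,a_{7} = 5, 0, 10, -30, 110, -390, 1390, -4950.

-4950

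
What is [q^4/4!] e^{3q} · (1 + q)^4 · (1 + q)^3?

The EGF product rule gives c_4 = Σ_{k_1+k_2+k_3=4} C(4; k_1,k_2,k_3) · ∏ g_i(k_i), where e^{3q} gives (3)^k; (1+q)^4 gives the falling factorial (4)_k; (1+q)^3 gives the falling factorial (3)_k.
g_1(k) for k = 0…4: 1, 3, 9, 27, 81.
g_2(k) for k = 0…4: 1, 4, 12, 24, 24.
g_3(k) for k = 0…4: 1, 3, 6, 6, 0.
First combine the last two factors: h(k) = Σ_j C(k,j)·g_2(j)·g_3(k−j) for k = 0…4: 1, 7, 42, 210, 840.
c_4 = Σ_k C(4,k)·g_1(k)·h(4−k) = 1·1·840 + 4·3·210 + 6·9·42 + 4·27·7 + 1·81·1 = 840 + 2520 + 2268 + 756 + 81 = 6465.

6465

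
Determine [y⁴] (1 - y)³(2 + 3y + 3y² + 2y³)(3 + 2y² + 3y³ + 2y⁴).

-5

(1 - y)³ has coefficients 1,-3,3,-1 for degrees 0…3.
(2 + 3y + 3y² + 2y³) has coefficients 2,3,3,2,0 for degrees 0…4.
Finally multiplying by (3 + 2y² + 3y³ + 2y⁴), the product of all factors after the first has coefficients 6,9,13,18,19 for degrees 0…4.
[y⁴] = 1·19 − 3·18 + 3·13 − 1·9 = -5.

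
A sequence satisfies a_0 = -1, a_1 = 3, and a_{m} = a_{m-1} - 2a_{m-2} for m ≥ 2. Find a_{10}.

-67

The ordinary generating function has denominator 1 - z + 2z^2.
Iterating the recurrence: a_0,…,a_{10} = -1, 3, 5, -1, -11, -9, 13, 31, 5, -57, -67.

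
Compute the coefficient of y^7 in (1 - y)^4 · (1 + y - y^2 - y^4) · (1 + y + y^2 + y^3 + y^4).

(1 - y)^4 has coefficients 1,-4,6,-4,1 for degrees 0…4.
(1 + y - y^2 - y^4) has coefficients 1,1,-1,0,-1,0,0,0 for degrees 0…7.
Finally multiplying by (1 + y + y^2 + y^3 + y^4), the product of all factors after the first has coefficients 1,2,1,1,0,-1,-2,-1 for degrees 0…7.
[y^7] = 1·(-1) − 4·(-2) + 6·(-1) − 4·0 + 1·1 = 2.

2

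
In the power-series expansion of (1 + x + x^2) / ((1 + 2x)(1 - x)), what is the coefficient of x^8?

The denominator gives the recurrence a_n = −a_(n−1) + 2a_(n−2) for n ≥ 3; the numerator fixes a_0 = 1, a_1 = 0, a_2 = 3.
Iterating: 1, 0, 3, -3, 9, -15, 33, -63, 129, so a_8 = 129.

129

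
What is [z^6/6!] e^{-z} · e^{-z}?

64

The EGF product rule gives c_6 = Σ_{k_1+k_2=6} C(6; k_1,k_2) · ∏ g_i(k_i), where e^{-z} gives (-1)^k; e^{-z} gives (-1)^k.
g_1(k) for k = 0…6: 1, -1, 1, -1, 1, -1, 1.
g_2(k) for k = 0…6: 1, -1, 1, -1, 1, -1, 1.
c_6 = Σ_k C(6,k)·g_1(k)·g_2(6−k) = 1·1·1 + 6·(-1)·(-1) + 15·1·1 + 20·(-1)·(-1) + 15·1·1 + 6·(-1)·(-1) + 1·1·1 = 1 + 6 + 15 + 20 + 15 + 6 + 1 = 64.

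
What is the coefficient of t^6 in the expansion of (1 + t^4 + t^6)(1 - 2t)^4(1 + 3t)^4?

(1 + t^4 + t^6) has coefficients 1,0,0,0,1,0,1 for degrees 0…6.
(1 - 2t)^4 has coefficients 1,-8,24,-32,16,0,0 for degrees 0…6.
Finally multiplying by (1 + 3t)^4, the product of all factors after the first has coefficients 1,4,-18,-68,145,408,-648 for degrees 0…6.
[t^6] = 1·(-648) + 1·(-18) + 1·1 = -665.

-665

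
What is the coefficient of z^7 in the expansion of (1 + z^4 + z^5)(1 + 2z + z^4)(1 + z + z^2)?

(1 + z^4 + z^5) has coefficients 1,0,0,0,1,1 for degrees 0…5.
(1 + 2z + z^4) has coefficients 1,2,0,0,1,0,0,0 for degrees 0…7.
Finally multiplying by (1 + z + z^2), the product of all factors after the first has coefficients 1,3,3,2,1,1,1,0 for degrees 0…7.
[z^7] = 1·0 + 1·2 + 1·3 = 5.

5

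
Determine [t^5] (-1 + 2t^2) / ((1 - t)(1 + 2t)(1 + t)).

22

The denominator gives the recurrence a_n = −2a_(n−1) + a_(n−2) + 2a_(n−3) for n ≥ 3; the numerator fixes a_0 = -1, a_1 = 2, a_2 = -3.
Iterating: -1, 2, -3, 6, -11, 22, so a_5 = 22.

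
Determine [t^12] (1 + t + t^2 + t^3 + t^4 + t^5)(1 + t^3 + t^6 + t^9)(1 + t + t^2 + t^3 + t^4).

9

(1 + t + t^2 + t^3 + t^4 + t^5) has coefficients 1,1,1,1,1,1 for degrees 0…5.
(1 + t^3 + t^6 + t^9) has coefficients 1,0,0,1,0,0,1,0,0,1,0,0,0 for degrees 0…12.
Finally multiplying by (1 + t + t^2 + t^3 + t^4), the product of all factors after the first has coefficients 1,1,1,2,2,1,2,2,1,2,2,1,1 for degrees 0…12.
[t^12] = 1·1 + 1·1 + 1·2 + 1·2 + 1·1 + 1·2 = 9.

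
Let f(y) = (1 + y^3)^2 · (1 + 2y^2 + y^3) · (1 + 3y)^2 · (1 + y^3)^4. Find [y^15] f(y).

201

(1 + y^3)^2 has coefficients 1,0,0,2,0,0,1 for degrees 0…6.
(1 + 2y^2 + y^3) has coefficients 1,0,2,1,0,0,0,0,0,0,0,0,0,0,0,0 for degrees 0…15.
Multiplying by (1 + 3y)^2 gives running coefficients 1,6,11,13,24,9,0,0,0,0,0,0,0,0,0,0 for degrees 0…15.
Finally multiplying by (1 + y^3)^4, the product of all factors after the first has coefficients 1,6,11,17,48,53,58,132,102,82,168,98,53,102,47,13 for degrees 0…15.
[y^15] = 1·13 + 2·53 + 1·82 = 201.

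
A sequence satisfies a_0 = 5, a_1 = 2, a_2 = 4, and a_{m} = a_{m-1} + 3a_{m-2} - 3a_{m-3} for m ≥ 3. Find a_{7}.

The ordinary generating function has denominator 1 - y - 3y^2 + 3y^3.
Iterating the recurrence: a_0,…,a_{7} = 5, 2, 4, -5, 1, -26, -8, -89.

-89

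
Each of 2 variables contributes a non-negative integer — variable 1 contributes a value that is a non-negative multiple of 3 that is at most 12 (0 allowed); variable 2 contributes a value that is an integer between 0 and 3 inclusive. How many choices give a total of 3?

2

The generating function for the choices is (1 + y^3 + y^6 + y^9 + y^12)·(1 + y + y^2 + y^3); the count is [y^3].
(1 + y^3 + y^6 + y^9 + y^12) has coefficients 1,0,0,1 for degrees 0…3.
(1 + y + y^2 + y^3) has coefficients 1,1,1,1 for degrees 0…3.
[y^3] = 1·1 + 1·1 = 2.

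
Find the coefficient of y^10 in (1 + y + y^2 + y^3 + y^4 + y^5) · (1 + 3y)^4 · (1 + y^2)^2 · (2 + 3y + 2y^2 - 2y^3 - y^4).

2951

(1 + y + y^2 + y^3 + y^4 + y^5) has coefficients 1,1,1,1,1,1 for degrees 0…5.
(1 + 3y)^4 has coefficients 1,12,54,108,81,0,0,0,0,0,0 for degrees 0…10.
Multiplying by (1 + y^2)^2 gives running coefficients 1,12,56,132,190,228,216,108,81,0,0 for degrees 0…10.
Finally multiplying by (2 + 3y + 2y^2 - 2y^3 - y^4), the product of all factors after the first has coefficients 2,27,150,454,863,1166,1176,808,272,-201,-270 for degrees 0…10.
[y^10] = 1·(-270) + 1·(-201) + 1·272 + 1·808 + 1·1176 + 1·1166 = 2951.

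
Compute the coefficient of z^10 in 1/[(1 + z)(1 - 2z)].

Partial fractions give a closed form: a_n = (1/3)·(-1)^n + (2/3)·2^n.
At n = 10: a_10 = 683.

683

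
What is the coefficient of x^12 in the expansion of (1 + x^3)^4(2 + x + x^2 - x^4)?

2

(1 + x^3)^4 has coefficients 1,0,0,4,0,0,6,0,0,4,0,0,1 for degrees 0…12.
(2 + x + x^2 - x^4) has coefficients 2,1,1,0,-1,0,0,0,0,0,0,0,0 for degrees 0…12.
[x^12] = 1·0 + 4·0 + 6·0 + 4·0 + 1·2 = 2.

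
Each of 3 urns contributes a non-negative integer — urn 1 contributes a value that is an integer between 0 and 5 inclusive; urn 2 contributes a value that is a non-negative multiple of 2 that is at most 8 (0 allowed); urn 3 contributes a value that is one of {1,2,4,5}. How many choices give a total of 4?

5

The generating function for the choices is (1 + x + x² + x³ + x⁴ + x⁵)·(1 + x² + x⁴ + x⁶ + x⁸)·(x + x² + x⁴ + x⁵); the count is [x⁴].
(1 + x + x² + x³ + x⁴ + x⁵) has coefficients 1,1,1,1,1 for degrees 0…4.
(1 + x² + x⁴ + x⁶ + x⁸) has coefficients 1,0,1,0,1 for degrees 0…4.
Finally multiplying by (x + x² + x⁴ + x⁵), the product of all factors after the first has coefficients 0,1,1,1,2 for degrees 0…4.
[x⁴] = 1·2 + 1·1 + 1·1 + 1·1 + 1·0 = 5.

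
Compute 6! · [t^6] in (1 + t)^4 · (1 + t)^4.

The EGF product rule gives c_6 = Σ_{k_1+k_2=6} C(6; k_1,k_2) · ∏ g_i(k_i), where (1+t)^4 gives the falling factorial (4)_k; (1+t)^4 gives the falling factorial (4)_k.
g_1(k) for k = 0…6: 1, 4, 12, 24, 24, 0, 0.
g_2(k) for k = 0…6: 1, 4, 12, 24, 24, 0, 0.
c_6 = Σ_k C(6,k)·g_1(k)·g_2(6−k) = 15·12·24 + 20·24·24 + 15·24·12 = 4320 + 11520 + 4320 = 20160.

20160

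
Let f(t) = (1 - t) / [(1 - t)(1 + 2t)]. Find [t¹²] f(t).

4096

Partial fractions give a closed form: a_n = (1)·(-2)^n.
At n = 12: a_12 = 4096.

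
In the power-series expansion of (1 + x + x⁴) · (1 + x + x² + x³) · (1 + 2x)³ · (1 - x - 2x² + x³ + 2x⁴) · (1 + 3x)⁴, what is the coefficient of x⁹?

-3574

(1 + x + x⁴) has coefficients 1,1,0,0,1 for degrees 0…4.
(1 + x + x² + x³) has coefficients 1,1,1,1,0,0,0,0,0,0 for degrees 0…9.
Multiplying by (1 + 2x)³ gives running coefficients 1,7,19,27,26,20,8,0,0,0 for degrees 0…9.
Multiplying by (1 - x - 2x² + x³ + 2x⁴) gives running coefficients 1,6,10,-5,-30,-27,1,32,56,48 for degrees 0…9.
Finally multiplying by (1 + 3x)⁴, the product of all factors after the first has coefficients 1,18,136,547,1179,909,-1673,-5059,-4852,369 for degrees 0…9.
[x⁹] = 1·369 + 1·(-4852) + 1·909 = -3574.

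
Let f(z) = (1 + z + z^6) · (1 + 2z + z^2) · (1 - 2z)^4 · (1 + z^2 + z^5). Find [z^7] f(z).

(1 + z + z^6) has coefficients 1,1,0,0,0,0,1 for degrees 0…6.
(1 + 2z + z^2) has coefficients 1,2,1,0,0,0,0,0 for degrees 0…7.
Multiplying by (1 - 2z)^4 gives running coefficients 1,-6,9,8,-24,0,16,0 for degrees 0…7.
Finally multiplying by (1 + z^2 + z^5), the product of all factors after the first has coefficients 1,-6,10,2,-15,9,-14,9 for degrees 0…7.
[z^7] = 1·9 + 1·(-14) + 1·(-6) = -11.

-11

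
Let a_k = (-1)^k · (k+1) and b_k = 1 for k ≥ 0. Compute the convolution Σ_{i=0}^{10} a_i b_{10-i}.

This is [x^10] in the product of the two ordinary generating functions.
Σ = 1·1 − 2·1 + 3·1 − 4·1 + 5·1 − 6·1 + 7·1 − 8·1 + 9·1 − 10·1 + 11·1 = 6.

6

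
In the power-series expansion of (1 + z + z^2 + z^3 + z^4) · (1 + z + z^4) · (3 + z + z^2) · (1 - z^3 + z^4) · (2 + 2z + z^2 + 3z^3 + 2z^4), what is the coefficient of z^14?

16

(1 + z + z^2 + z^3 + z^4) has coefficients 1,1,1,1,1 for degrees 0…4.
(1 + z + z^4) has coefficients 1,1,0,0,1,0,0,0,0,0,0,0,0,0,0 for degrees 0…14.
Multiplying by (3 + z + z^2) gives running coefficients 3,4,2,1,3,1,1,0,0,0,0,0,0,0,0 for degrees 0…14.
Multiplying by (1 - z^3 + z^4) gives running coefficients 3,4,2,-2,2,3,2,-2,2,0,1,0,0,0,0 for degrees 0…14.
Finally multiplying by (2 + 2z + z^2 + 3z^3 + 2z^4), the product of all factors after the first has coefficients 6,14,15,13,20,22,10,5,15,14,2,4,5,3,2 for degrees 0…14.
[z^14] = 1·2 + 1·3 + 1·5 + 1·4 + 1·2 = 16.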